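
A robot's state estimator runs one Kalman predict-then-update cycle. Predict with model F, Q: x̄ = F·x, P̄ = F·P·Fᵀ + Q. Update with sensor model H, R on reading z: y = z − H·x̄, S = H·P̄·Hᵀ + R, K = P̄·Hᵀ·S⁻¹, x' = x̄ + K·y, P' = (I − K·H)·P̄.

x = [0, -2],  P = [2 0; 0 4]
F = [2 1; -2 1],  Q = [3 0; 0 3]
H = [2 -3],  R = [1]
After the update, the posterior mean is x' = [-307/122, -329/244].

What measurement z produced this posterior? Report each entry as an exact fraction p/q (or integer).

z = [-1]

x̄ = F·x = [-2, -2]
P̄ = F·P·Fᵀ + Q = [15 -4; -4 15]
S = H·P̄·Hᵀ + R = [244]
K = P̄·Hᵀ·S⁻¹ = [21/122; -53/244]
x' − x̄ = [-63/122, 159/244] = K·y
y = (KᵀK)⁻¹·Kᵀ·(x' − x̄) = [-3]
z = y + H·x̄ = [-3] + [2] = [-1]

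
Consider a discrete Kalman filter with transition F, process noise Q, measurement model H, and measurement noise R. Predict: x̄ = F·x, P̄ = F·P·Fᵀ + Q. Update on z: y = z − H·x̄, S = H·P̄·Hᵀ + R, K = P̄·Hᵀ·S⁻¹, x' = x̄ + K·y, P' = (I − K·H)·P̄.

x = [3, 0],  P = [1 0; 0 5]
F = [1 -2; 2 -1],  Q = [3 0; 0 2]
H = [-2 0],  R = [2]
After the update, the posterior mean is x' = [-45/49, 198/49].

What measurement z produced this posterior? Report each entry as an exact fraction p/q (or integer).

x̄ = F·x = [3, 6]
P̄ = F·P·Fᵀ + Q = [24 12; 12 11]
S = H·P̄·Hᵀ + R = [98]
K = P̄·Hᵀ·S⁻¹ = [-24/49; -12/49]
x' − x̄ = [-192/49, -96/49] = K·y
y = (KᵀK)⁻¹·Kᵀ·(x' − x̄) = [8]
z = y + H·x̄ = [8] + [-6] = [2]

z = [2]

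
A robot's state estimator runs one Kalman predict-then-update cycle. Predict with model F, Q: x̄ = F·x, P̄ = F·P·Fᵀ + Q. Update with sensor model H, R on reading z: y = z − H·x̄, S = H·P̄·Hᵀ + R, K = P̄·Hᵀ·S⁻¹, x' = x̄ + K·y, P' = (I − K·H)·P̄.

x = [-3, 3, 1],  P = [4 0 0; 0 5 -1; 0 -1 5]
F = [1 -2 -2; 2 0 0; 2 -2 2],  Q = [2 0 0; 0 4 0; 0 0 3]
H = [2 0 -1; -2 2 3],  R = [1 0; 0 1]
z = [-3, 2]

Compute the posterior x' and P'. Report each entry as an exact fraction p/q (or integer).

x' = [-155265/79663, 7086/79663, -57371/79663]
P' = [184858/79663 -290344/79663 321096/79663; -290344/79663 618668/79663 -601496/79663; 321096/79663 -601496/79663 623747/79663]

x̄ = F·x = [-11, -6, -10]
P̄ = F·P·Fᵀ + Q = [38 8 8; 8 20 16; 8 16 67]
y = z − H·x̄ = [9, 22]
S = H·P̄·Hᵀ + R = [188 -289; -289 868]
K = P̄·Hᵀ·S⁻¹ = [48620/79663 12884/79663; 20808/79663 13536/79663; 18445/79663 26057/79663]
x' = x̄ + K·y = [-155265/79663, 7086/79663, -57371/79663]
P' = (I − K·H)·P̄ = [184858/79663 -290344/79663 321096/79663; -290344/79663 618668/79663 -601496/79663; 321096/79663 -601496/79663 623747/79663]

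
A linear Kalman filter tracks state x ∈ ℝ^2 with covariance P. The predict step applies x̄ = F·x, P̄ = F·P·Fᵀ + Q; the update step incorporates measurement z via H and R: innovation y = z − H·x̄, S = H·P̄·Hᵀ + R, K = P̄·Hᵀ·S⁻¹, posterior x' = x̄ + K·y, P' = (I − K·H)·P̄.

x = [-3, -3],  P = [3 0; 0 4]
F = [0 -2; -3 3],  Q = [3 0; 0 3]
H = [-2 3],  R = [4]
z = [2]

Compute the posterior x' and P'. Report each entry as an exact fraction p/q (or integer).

x' = [2116/481, 1722/481]
P' = [3089/481 1986/481; 1986/481 1488/481]

x̄ = F·x = [6, 0]
P̄ = F·P·Fᵀ + Q = [19 -24; -24 66]
y = z − H·x̄ = [14]
S = H·P̄·Hᵀ + R = [962]
K = P̄·Hᵀ·S⁻¹ = [-55/481; 123/481]
x' = x̄ + K·y = [2116/481, 1722/481]
P' = (I − K·H)·P̄ = [3089/481 1986/481; 1986/481 1488/481]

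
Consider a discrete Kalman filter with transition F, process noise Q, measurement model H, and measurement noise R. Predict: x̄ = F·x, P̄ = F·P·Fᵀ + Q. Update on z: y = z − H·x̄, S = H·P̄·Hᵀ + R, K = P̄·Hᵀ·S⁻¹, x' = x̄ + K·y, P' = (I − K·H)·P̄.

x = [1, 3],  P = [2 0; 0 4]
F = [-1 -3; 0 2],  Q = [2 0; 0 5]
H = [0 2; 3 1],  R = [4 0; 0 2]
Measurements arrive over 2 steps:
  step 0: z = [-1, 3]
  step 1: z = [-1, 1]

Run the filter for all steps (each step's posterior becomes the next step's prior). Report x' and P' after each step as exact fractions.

step 0: x' = [2866/2657, -1152/2657], P' = [872/2657 -840/2657; -840/2657 2418/2657]
step 1: x' = [714856/1427353, -790140/1427353], P' = [453804/1427353 -433644/1427353; -433644/1427353 1269878/1427353]

step 0: x̄ = F·x = [-10, 6]
step 0: P̄ = F·P·Fᵀ + Q = [40 -24; -24 21]
step 0: y = z − H·x̄ = [-13, 27]
step 0: S = H·P̄·Hᵀ + R = [88 -102; -102 239]
step 0: K = P̄·Hᵀ·S⁻¹ = [-420/2657 888/2657; 1209/2657 -51/2657]
step 0: x' = x̄ + K·y = [2866/2657, -1152/2657]
step 0: P' = (I − K·H)·P̄ = [872/2657 -840/2657; -840/2657 2418/2657]
step 1: x̄ = F·x = [590/2657, -2304/2657]
step 1: P̄ = F·P·Fᵀ + Q = [22908/2657 -12828/2657; -12828/2657 22957/2657]
step 1: y = z − H·x̄ = [1951/2657, 3191/2657]
step 1: S = H·P̄·Hᵀ + R = [102456/2657 -31054/2657; -31054/2657 157475/2657]
step 1: K = P̄·Hᵀ·S⁻¹ = [-216822/1427353 463884/1427353; 634939/1427353 -15527/1427353]
step 1: x' = x̄ + K·y = [714856/1427353, -790140/1427353]
step 1: P' = (I − K·H)·P̄ = [453804/1427353 -433644/1427353; -433644/1427353 1269878/1427353]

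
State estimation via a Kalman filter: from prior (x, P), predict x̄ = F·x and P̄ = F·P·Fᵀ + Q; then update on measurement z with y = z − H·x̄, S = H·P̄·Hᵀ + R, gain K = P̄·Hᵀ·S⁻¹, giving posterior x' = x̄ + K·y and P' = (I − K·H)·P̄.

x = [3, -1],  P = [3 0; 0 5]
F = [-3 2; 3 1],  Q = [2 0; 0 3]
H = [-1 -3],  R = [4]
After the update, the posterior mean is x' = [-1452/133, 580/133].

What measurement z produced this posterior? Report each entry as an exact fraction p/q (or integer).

x̄ = F·x = [-11, 8]
P̄ = F·P·Fᵀ + Q = [49 -17; -17 35]
S = H·P̄·Hᵀ + R = [266]
K = P̄·Hᵀ·S⁻¹ = [1/133; -44/133]
x' − x̄ = [11/133, -484/133] = K·y
y = (KᵀK)⁻¹·Kᵀ·(x' − x̄) = [11]
z = y + H·x̄ = [11] + [-13] = [-2]

z = [-2]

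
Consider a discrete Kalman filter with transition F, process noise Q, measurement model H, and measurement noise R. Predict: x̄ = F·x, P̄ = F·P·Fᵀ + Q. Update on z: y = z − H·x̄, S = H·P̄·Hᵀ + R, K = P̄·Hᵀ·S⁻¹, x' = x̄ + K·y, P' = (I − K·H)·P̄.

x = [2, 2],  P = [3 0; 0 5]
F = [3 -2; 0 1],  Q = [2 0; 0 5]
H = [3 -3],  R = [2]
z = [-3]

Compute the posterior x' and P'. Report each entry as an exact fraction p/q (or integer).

x' = [895/713, 1606/713]
P' = [3608/713 3490/713; 3490/713 3530/713]

x̄ = F·x = [2, 2]
P̄ = F·P·Fᵀ + Q = [49 -10; -10 10]
y = z − H·x̄ = [-3]
S = H·P̄·Hᵀ + R = [713]
K = P̄·Hᵀ·S⁻¹ = [177/713; -60/713]
x' = x̄ + K·y = [895/713, 1606/713]
P' = (I − K·H)·P̄ = [3608/713 3490/713; 3490/713 3530/713]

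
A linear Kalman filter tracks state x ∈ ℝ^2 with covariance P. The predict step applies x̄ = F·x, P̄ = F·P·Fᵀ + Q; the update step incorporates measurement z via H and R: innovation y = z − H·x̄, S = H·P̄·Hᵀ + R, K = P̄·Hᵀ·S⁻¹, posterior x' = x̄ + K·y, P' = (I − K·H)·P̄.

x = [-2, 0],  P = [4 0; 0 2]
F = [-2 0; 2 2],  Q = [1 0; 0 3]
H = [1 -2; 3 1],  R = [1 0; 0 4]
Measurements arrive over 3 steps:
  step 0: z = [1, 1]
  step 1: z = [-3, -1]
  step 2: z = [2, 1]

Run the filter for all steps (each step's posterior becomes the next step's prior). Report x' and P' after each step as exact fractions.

step 0: x' = [582/1199, -997/3597], P' = [391/1199 317/3597; 317/3597 2747/10791]
step 1: x' = [-6017334/7543985, 1629505/1508797], P' = [2143973/7543985 105961/1508797; 105961/1508797 364725/1508797]
step 2: x' = [3911130533/4805384567, -2696245800/4805384567], P' = [1359291699/4805384567 338046667/4805384567; 338046667/4805384567 1161113647/4805384567]

step 0: x̄ = F·x = [4, -4]
step 0: P̄ = F·P·Fᵀ + Q = [17 -16; -16 27]
step 0: y = z − H·x̄ = [-11, -7]
step 0: S = H·P̄·Hᵀ + R = [190 77; 77 88]
step 0: K = P̄·Hᵀ·S⁻¹ = [49/327 959/3597; -413/981 1400/10791]
step 0: x' = x̄ + K·y = [582/1199, -997/3597]
step 0: P' = (I − K·H)·P̄ = [391/1199 317/3597; 317/3597 2747/10791]
step 1: x̄ = F·x = [-1164/1199, 1498/3597]
step 1: P̄ = F·P·Fᵀ + Q = [2763/1199 -5960/3597; -5960/3597 65045/10791]
step 1: y = z − H·x̄ = [-4303/3597, 5381/3597]
step 1: S = H·P̄·Hᵀ + R = [367358/10791 33911/10791; 33911/10791 224732/10791]
step 1: K = P̄·Hᵀ·S⁻¹ = [1084363/7543985 1740431/7543985; -623489/1508797 170652/1508797]
step 1: x' = x̄ + K·y = [-6017334/7543985, 1629505/1508797]
step 1: P' = (I − K·H)·P̄ = [2143973/7543985 105961/1508797; 105961/1508797 364725/1508797]
step 2: x̄ = F·x = [12034668/7543985, 4260382/7543985]
step 2: P̄ = F·P·Fᵀ + Q = [16119877/7543985 -10695112/7543985; -10695112/7543985 42740787/7543985]
step 2: y = z − H·x̄ = [11574066/7543985, -32820401/7543985]
step 2: S = H·P̄·Hᵀ + R = [237407458/7543985 16353617/7543985; 16353617/7543985 153824948/7543985]
step 2: K = P̄·Hᵀ·S⁻¹ = [683198365/4805384567 1103980441/4805384567; -1984180627/4805384567 543813412/4805384567]
step 2: x' = x̄ + K·y = [3911130533/4805384567, -2696245800/4805384567]
step 2: P' = (I − K·H)·P̄ = [1359291699/4805384567 338046667/4805384567; 338046667/4805384567 1161113647/4805384567]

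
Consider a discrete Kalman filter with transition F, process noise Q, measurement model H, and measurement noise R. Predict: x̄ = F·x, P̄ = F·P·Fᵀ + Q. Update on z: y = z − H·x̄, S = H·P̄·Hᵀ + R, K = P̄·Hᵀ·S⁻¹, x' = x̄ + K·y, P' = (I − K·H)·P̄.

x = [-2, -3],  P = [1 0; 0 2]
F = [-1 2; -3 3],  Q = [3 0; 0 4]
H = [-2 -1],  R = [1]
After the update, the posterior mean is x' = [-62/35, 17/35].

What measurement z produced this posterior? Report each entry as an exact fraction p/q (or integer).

x̄ = F·x = [-4, -3]
P̄ = F·P·Fᵀ + Q = [12 15; 15 31]
S = H·P̄·Hᵀ + R = [140]
K = P̄·Hᵀ·S⁻¹ = [-39/140; -61/140]
x' − x̄ = [78/35, 122/35] = K·y
y = (KᵀK)⁻¹·Kᵀ·(x' − x̄) = [-8]
z = y + H·x̄ = [-8] + [11] = [3]

z = [3]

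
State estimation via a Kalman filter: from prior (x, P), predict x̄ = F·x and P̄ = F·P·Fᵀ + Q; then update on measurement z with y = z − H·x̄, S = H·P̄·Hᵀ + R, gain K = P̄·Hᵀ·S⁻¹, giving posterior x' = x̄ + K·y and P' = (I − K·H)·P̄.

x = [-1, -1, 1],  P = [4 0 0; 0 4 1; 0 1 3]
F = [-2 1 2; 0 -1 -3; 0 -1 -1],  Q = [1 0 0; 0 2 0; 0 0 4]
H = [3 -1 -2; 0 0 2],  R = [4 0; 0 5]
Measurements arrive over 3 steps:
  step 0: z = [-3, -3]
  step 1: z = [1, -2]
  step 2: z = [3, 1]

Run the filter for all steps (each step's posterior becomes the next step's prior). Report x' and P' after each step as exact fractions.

step 0: x' = [-14933/9751, -718/9751, -8704/9751], P' = [18415/9751 30747/9751 7165/9751; 30747/9751 92595/9751 3025/9751; 7165/9751 3025/9751 9645/9751]
step 1: x' = [20191460/23339939, 8133395/3334277, -12960749/23339939], P' = [22867314/23339939 4302298/3334277 10672800/23339939; 4302298/3334277 17640554/3334277 -540900/3334277; 10672800/23339939 -540900/3334277 20720480/23339939]
step 2: x' = [2841326059/8181759265, -9373253202/8181759265, -321585012/1636351853], P' = [7259694916/8181759265 8608406692/8181759265 2091562798/4909055559; 8608406692/8181759265 38297635264/8181759265 -394673518/1636351853; 2091562798/4909055559 -394673518/1636351853 12880958710/14727166677]

step 0: x̄ = F·x = [3, -2, 0]
step 0: P̄ = F·P·Fᵀ + Q = [37 -27 -13; -27 39 17; -13 17 13]
step 0: y = z − H·x̄ = [-14, -3]
step 0: S = H·P̄·Hᵀ + R = [814 -164; -164 57]
step 0: K = P̄·Hᵀ·S⁻¹ = [2542/9751 2866/9751; -1601/9751 1210/9751; -205/9751 3858/9751]
step 0: x' = x̄ + K·y = [-14933/9751, -718/9751, -8704/9751]
step 0: P' = (I − K·H)·P̄ = [18415/9751 30747/9751 7165/9751; 30747/9751 92595/9751 3025/9751; 7165/9751 3025/9751 9645/9751]
step 1: x̄ = F·x = [11740/9751, 26830/9751, 1346/1393]
step 1: P̄ = F·P·Fᵀ + Q = [46378/9751 -61106/9751 -6448/1393; -61106/9751 217052/9751 19090/1393; -6448/1393 19090/1393 3006/199]
step 1: y = z − H·x̄ = [20205/9751, -5478/1393]
step 1: S = H·P̄·Hᵀ + R = [2705422/9751 -161036/1393; -161036/1393 13019/199]
step 1: K = P̄·Hᵀ·S⁻¹ = [612152/3334277 4269120/23339939; -912965/3334277 -216360/3334277; -201295/3334277 8288192/23339939]
step 1: x' = x̄ + K·y = [20191460/23339939, 8133395/3334277, -12960749/23339939]
step 1: P' = (I − K·H)·P̄ = [22867314/23339939 4302298/3334277 10672800/23339939; 4302298/3334277 17640554/3334277 -540900/3334277; 10672800/23339939 -540900/3334277 20720480/23339939]
step 2: x̄ = F·x = [-9370653/23339939, -18051518/23339939, -43973016/23339939]
step 2: P̄ = F·P·Fᵀ + Q = [100183049/23339939 -104606286/23339939 -71988166/23339939; -104606286/23339939 333930276/23339939 170500118/23339939; -71988166/23339939 170500118/23339939 229991514/23339939]
step 2: y = z − H·x̄ = [-1123682/3334277, 111285971/23339939]
step 2: S = H·P̄·Hᵀ + R = [631771387/3334277 -241842184/3334277; -241842184/3334277 1036665751/23339939]
step 2: K = P̄·Hᵀ·S⁻¹ = [4649101547/24545277795 4183125596/24545277795; -2131420002/8181759265 -789347036/8181759265; -846447644/14727166677 5152383484/14727166677]
step 2: x' = x̄ + K·y = [2841326059/8181759265, -9373253202/8181759265, -321585012/1636351853]
step 2: P' = (I − K·H)·P̄ = [7259694916/8181759265 8608406692/8181759265 2091562798/4909055559; 8608406692/8181759265 38297635264/8181759265 -394673518/1636351853; 2091562798/4909055559 -394673518/1636351853 12880958710/14727166677]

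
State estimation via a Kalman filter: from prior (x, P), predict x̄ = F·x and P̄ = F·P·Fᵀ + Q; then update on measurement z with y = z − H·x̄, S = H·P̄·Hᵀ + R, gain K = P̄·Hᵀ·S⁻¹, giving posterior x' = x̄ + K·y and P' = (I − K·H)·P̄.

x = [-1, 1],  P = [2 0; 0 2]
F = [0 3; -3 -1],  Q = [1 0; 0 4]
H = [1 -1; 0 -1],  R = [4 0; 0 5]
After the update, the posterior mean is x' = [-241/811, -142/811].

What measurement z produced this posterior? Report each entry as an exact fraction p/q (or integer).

x̄ = F·x = [3, 2]
P̄ = F·P·Fᵀ + Q = [19 -6; -6 24]
S = H·P̄·Hᵀ + R = [59 30; 30 29]
K = P̄·Hᵀ·S⁻¹ = [545/811 -396/811; -150/811 -516/811]
x' − x̄ = [-2674/811, -1764/811] = K·y
y = (KᵀK)⁻¹·Kᵀ·(x' − x̄) = [-2, 4]
z = y + H·x̄ = [-2, 4] + [1, -2] = [-1, 2]

z = [-1, 2]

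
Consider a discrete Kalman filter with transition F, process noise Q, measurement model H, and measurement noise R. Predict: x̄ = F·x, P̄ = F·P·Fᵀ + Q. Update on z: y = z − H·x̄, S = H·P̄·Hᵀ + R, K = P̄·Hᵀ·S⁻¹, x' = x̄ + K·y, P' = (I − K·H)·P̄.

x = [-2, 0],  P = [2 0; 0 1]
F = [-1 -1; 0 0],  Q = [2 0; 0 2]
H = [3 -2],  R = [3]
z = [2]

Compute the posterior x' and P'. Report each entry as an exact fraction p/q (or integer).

x' = [13/14, 2/7]
P' = [55/56 15/14; 15/14 12/7]

x̄ = F·x = [2, 0]
P̄ = F·P·Fᵀ + Q = [5 0; 0 2]
y = z − H·x̄ = [-4]
S = H·P̄·Hᵀ + R = [56]
K = P̄·Hᵀ·S⁻¹ = [15/56; -1/14]
x' = x̄ + K·y = [13/14, 2/7]
P' = (I − K·H)·P̄ = [55/56 15/14; 15/14 12/7]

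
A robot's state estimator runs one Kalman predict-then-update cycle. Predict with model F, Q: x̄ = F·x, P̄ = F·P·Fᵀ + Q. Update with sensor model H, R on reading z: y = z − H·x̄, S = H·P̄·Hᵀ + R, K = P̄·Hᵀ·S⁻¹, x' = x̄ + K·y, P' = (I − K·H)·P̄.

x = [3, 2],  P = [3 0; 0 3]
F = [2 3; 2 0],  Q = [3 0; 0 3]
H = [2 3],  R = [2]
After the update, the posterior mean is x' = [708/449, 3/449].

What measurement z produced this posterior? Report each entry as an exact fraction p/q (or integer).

x̄ = F·x = [12, 6]
P̄ = F·P·Fᵀ + Q = [42 12; 12 15]
S = H·P̄·Hᵀ + R = [449]
K = P̄·Hᵀ·S⁻¹ = [120/449; 69/449]
x' − x̄ = [-4680/449, -2691/449] = K·y
y = (KᵀK)⁻¹·Kᵀ·(x' − x̄) = [-39]
z = y + H·x̄ = [-39] + [42] = [3]

z = [3]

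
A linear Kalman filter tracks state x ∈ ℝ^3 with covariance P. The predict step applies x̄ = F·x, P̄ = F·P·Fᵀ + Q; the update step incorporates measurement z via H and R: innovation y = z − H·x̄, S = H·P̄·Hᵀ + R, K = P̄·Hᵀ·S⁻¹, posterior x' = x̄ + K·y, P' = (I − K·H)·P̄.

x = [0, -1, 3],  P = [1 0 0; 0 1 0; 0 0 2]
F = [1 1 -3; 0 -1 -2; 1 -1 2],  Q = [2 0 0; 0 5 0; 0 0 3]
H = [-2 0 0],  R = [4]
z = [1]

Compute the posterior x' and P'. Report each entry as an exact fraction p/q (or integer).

x' = [-21/23, -21/46, 47/23]
P' = [22/23 11/23 -12/23; 11/23 201/23 -29/23; -12/23 -29/23 155/23]

x̄ = F·x = [-10, -5, 7]
P̄ = F·P·Fᵀ + Q = [22 11 -12; 11 14 -7; -12 -7 13]
y = z − H·x̄ = [-19]
S = H·P̄·Hᵀ + R = [92]
K = P̄·Hᵀ·S⁻¹ = [-11/23; -11/46; 6/23]
x' = x̄ + K·y = [-21/23, -21/46, 47/23]
P' = (I − K·H)·P̄ = [22/23 11/23 -12/23; 11/23 201/23 -29/23; -12/23 -29/23 155/23]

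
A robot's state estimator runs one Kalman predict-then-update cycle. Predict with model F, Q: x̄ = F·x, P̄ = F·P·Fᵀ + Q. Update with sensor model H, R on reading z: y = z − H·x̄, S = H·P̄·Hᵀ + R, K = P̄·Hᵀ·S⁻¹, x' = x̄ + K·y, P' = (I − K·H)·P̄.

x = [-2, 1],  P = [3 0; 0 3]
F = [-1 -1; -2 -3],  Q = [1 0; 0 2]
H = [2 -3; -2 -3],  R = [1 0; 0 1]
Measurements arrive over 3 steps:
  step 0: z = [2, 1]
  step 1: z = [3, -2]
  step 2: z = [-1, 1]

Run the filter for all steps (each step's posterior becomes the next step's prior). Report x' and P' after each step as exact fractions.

step 0: x̄ = F·x = [1, 1]
step 0: P̄ = F·P·Fᵀ + Q = [7 15; 15 41]
step 0: y = z − H·x̄ = [3, 6]
step 0: S = H·P̄·Hᵀ + R = [218 341; 341 578]
step 0: K = P̄·Hᵀ·S⁻¹ = [2201/9723 -2291/9723; -527/3241 -547/3241]
step 0: x' = x̄ + K·y = [860/3241, -1622/3241]
step 0: P' = (I − K·H)·P̄ = [1123/9723 5/3241; 5/3241 179/3241]
step 1: x̄ = F·x = [762/3241, 3146/3241]
step 1: P̄ = F·P·Fᵀ + Q = [11413/9723 3932/9723; 3932/9723 28951/9723]
step 1: y = z − H·x̄ = [17637/3241, 640/463]
step 1: S = H·P̄·Hᵀ + R = [268750/9723 30701/1389; 30701/1389 51874/1389]
step 1: K = P̄·Hᵀ·S⁻¹ = [1177178/5286737 -1200770/5286737; -856421/5286737 -872149/5286737]
step 1: x' = x̄ + K·y = [5989180/5286737, -734295/5286737]
step 1: P' = (I − K·H)·P̄ = [594487/5286737 3932/5286737; 3932/5286737 288095/5286737]
step 2: x̄ = F·x = [-5254885/5286737, -9775475/5286737]
step 2: P̄ = F·P·Fᵀ + Q = [6177183/5286737 2072919/5286737; 2072919/5286737 15591461/5286737]
step 2: y = z − H·x̄ = [-24103392/5286737, -34549458/5286737]
step 2: S = H·P̄·Hᵀ + R = [145443590/5286737 115614417/5286737; 115614417/5286737 195193646/5286737]
step 2: K = P̄·Hᵀ·S⁻¹ = [632706465/2841633923 -645143979/2841633923; -460342449/2841633923 -468634125/2841633923]
step 2: x' = x̄ + K·y = [-1493067769/2841633923, -92959391/2841633923]
step 2: P' = (I − K·H)·P̄ = [319462611/2841633923 2072919/2841633923; 2072919/2841633923 154829429/2841633923]

step 0: x' = [860/3241, -1622/3241], P' = [1123/9723 5/3241; 5/3241 179/3241]
step 1: x' = [5989180/5286737, -734295/5286737], P' = [594487/5286737 3932/5286737; 3932/5286737 288095/5286737]
step 2: x' = [-1493067769/2841633923, -92959391/2841633923], P' = [319462611/2841633923 2072919/2841633923; 2072919/2841633923 154829429/2841633923]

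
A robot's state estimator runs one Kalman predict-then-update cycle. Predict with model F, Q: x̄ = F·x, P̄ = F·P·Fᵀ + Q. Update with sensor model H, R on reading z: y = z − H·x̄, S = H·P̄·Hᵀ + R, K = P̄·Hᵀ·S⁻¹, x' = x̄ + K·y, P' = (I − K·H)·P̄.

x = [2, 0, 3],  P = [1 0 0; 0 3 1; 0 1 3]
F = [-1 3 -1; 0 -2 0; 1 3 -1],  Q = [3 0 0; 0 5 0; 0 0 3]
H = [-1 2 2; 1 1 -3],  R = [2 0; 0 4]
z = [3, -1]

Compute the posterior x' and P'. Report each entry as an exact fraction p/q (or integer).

x̄ = F·x = [-5, 0, -1]
P̄ = F·P·Fᵀ + Q = [28 -16 23; -16 17 -16; 23 -16 28]
y = z − H·x̄ = [0, 1]
S = H·P̄·Hᵀ + R = [54 1; 1 227]
K = P̄·Hᵀ·S⁻¹ = [-3121/12257 -3064/12257; 4037/12257 2628/12257; 304/12257 -4159/12257]
x' = x̄ + K·y = [-64349/12257, 2628/12257, -16416/12257]
P' = (I − K·H)·P̄ = [124854/12257 10202/12257 49104/12257; 10202/12257 6931/12257 2207/12257; 49104/12257 2207/12257 22649/12257]

x' = [-64349/12257, 2628/12257, -16416/12257]
P' = [124854/12257 10202/12257 49104/12257; 10202/12257 6931/12257 2207/12257; 49104/12257 2207/12257 22649/12257]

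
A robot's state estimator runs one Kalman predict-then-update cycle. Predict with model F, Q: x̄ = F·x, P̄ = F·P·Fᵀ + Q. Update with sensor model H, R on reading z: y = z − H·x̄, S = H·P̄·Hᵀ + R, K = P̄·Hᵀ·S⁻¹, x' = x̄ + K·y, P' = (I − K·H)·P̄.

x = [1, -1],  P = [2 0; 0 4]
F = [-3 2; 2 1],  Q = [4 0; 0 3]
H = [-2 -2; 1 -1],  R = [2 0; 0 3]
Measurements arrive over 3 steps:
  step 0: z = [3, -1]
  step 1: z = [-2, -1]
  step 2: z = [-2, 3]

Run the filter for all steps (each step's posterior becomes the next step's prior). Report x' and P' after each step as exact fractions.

step 0: x' = [-3245/2383, -352/2383], P' = [1996/2383 -1391/2383; -1391/2383 3923/4766]
step 1: x' = [1810545/4144873, 1699150/4144873], P' = [3313062/4144873 -2200134/4144873; -2200134/4144873 3070041/4144873]
step 2: x' = [5853005917/3375028705, -2197987688/3375028705], P' = [2693626938/3375028705 -1789522752/3375028705; -1789522752/3375028705 2498259588/3375028705]

step 0: x̄ = F·x = [-5, 1]
step 0: P̄ = F·P·Fᵀ + Q = [38 -4; -4 15]
step 0: y = z − H·x̄ = [-5, 5]
step 0: S = H·P̄·Hᵀ + R = [182 -46; -46 64]
step 0: K = P̄·Hᵀ·S⁻¹ = [-605/2383 1129/2383; -1141/4766 -2235/4766]
step 0: x' = x̄ + K·y = [-3245/2383, -352/2383]
step 0: P' = (I − K·H)·P̄ = [1996/2383 -1391/2383; -1391/2383 3923/4766]
step 1: x̄ = F·x = [9031/2383, -6842/2383]
step 1: P̄ = F·P·Fᵀ + Q = [52034/2383 -9444/2383; -9444/2383 23061/4766]
step 1: y = z − H·x̄ = [-388/2383, -18256/2383]
step 1: S = H·P̄·Hᵀ + R = [183472/2383 -81007/2383; -81007/2383 179203/4766]
step 1: K = P̄·Hᵀ·S⁻¹ = [-1112928/4144873 1837732/4144873; -869907/4144873 -1756725/4144873]
step 1: x' = x̄ + K·y = [1810545/4144873, 1699150/4144873]
step 1: P' = (I − K·H)·P̄ = [3313062/4144873 -2200134/4144873; -2200134/4144873 3070041/4144873]
step 2: x̄ = F·x = [-2033335/4144873, 5320240/4144873]
step 2: P̄ = F·P·Fᵀ + Q = [85078822/4144873 -15938424/4144873; -15938424/4144873 19956372/4144873]
step 2: y = z − H·x̄ = [-1715936/4144873, 19788194/4144873]
step 2: S = H·P̄·Hᵀ + R = [300923130/4144873 -130244900/4144873; -130244900/4144873 149346661/4144873]
step 2: K = P̄·Hᵀ·S⁻¹ = [-904104186/3375028705 298876646/675005741; -708736836/3375028705 -285852156/675005741]
step 2: x' = x̄ + K·y = [5853005917/3375028705, -2197987688/3375028705]
step 2: P' = (I − K·H)·P̄ = [2693626938/3375028705 -1789522752/3375028705; -1789522752/3375028705 2498259588/3375028705]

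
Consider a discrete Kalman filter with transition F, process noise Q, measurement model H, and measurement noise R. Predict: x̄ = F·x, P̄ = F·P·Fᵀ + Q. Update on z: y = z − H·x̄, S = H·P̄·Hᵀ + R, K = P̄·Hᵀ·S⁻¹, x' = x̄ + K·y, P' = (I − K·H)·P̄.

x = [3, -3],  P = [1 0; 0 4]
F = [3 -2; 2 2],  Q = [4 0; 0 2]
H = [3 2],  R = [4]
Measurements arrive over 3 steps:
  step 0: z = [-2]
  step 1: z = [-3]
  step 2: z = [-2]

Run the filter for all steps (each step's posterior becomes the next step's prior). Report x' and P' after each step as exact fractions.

step 0: x̄ = F·x = [15, 0]
step 0: P̄ = F·P·Fᵀ + Q = [29 -10; -10 22]
step 0: y = z − H·x̄ = [-47]
step 0: S = H·P̄·Hᵀ + R = [233]
step 0: K = P̄·Hᵀ·S⁻¹ = [67/233; 14/233]
step 0: x' = x̄ + K·y = [346/233, -658/233]
step 0: P' = (I − K·H)·P̄ = [2268/233 -3268/233; -3268/233 4930/233]
step 1: x̄ = F·x = [2354/233, -624/233]
step 1: P̄ = F·P·Fᵀ + Q = [80280/233 -12648/233; -12648/233 3114/233]
step 1: y = z − H·x̄ = [-6513/233]
step 1: S = H·P̄·Hᵀ + R = [584132/233]
step 1: K = P̄·Hᵀ·S⁻¹ = [53886/146033; -7929/146033]
step 1: x' = x̄ + K·y = [-30892/146033, -169455/146033]
step 1: P' = (I − K·H)·P̄ = [466632/146033 -592176/146033; -592176/146033 872406/146033]
step 2: x̄ = F·x = [246234/146033, -400694/146033]
step 2: P̄ = F·P·Fᵀ + Q = [15379556/146033 -1874184/146033; -1874184/146033 910810/146033]
step 2: y = z − H·x̄ = [-229380/146033]
step 2: S = H·P̄·Hᵀ + R = [120153168/146033]
step 2: K = P̄·Hᵀ·S⁻¹ = [3532525/10012764; -950233/30038292]
step 2: x' = x̄ + K·y = [944531/834397, -6744023/2503191]
step 2: P' = (I − K·H)·P̄ = [2423579/834397 -9139843/2503191; -9139843/2503191 40654177/7509573]

step 0: x' = [346/233, -658/233], P' = [2268/233 -3268/233; -3268/233 4930/233]
step 1: x' = [-30892/146033, -169455/146033], P' = [466632/146033 -592176/146033; -592176/146033 872406/146033]
step 2: x' = [944531/834397, -6744023/2503191], P' = [2423579/834397 -9139843/2503191; -9139843/2503191 40654177/7509573]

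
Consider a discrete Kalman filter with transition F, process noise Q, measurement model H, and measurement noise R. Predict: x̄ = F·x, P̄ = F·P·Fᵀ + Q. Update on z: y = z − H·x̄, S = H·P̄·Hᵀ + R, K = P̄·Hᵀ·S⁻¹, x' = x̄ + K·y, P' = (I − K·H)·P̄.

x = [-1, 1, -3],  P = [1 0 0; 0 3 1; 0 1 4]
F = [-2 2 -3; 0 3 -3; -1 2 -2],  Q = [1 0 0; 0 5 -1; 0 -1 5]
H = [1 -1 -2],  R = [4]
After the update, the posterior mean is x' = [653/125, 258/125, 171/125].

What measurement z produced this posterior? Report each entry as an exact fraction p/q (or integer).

x̄ = F·x = [13, 12, 9]
P̄ = F·P·Fᵀ + Q = [41 39 28; 39 50 29; 28 29 26]
S = H·P̄·Hᵀ + R = [125]
K = P̄·Hᵀ·S⁻¹ = [-54/125; -69/125; -53/125]
x' − x̄ = [-972/125, -1242/125, -954/125] = K·y
y = (KᵀK)⁻¹·Kᵀ·(x' − x̄) = [18]
z = y + H·x̄ = [18] + [-17] = [1]

z = [1]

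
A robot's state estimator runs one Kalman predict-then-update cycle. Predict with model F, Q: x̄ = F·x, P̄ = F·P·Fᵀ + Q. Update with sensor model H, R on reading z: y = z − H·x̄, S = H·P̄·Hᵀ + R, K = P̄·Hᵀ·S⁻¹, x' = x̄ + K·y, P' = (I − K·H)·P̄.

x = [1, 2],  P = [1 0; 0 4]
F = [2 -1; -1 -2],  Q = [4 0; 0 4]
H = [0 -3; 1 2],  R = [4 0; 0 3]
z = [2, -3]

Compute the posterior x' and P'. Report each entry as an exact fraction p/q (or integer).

x̄ = F·x = [0, -5]
P̄ = F·P·Fᵀ + Q = [12 6; 6 21]
y = z − H·x̄ = [-13, 7]
S = H·P̄·Hᵀ + R = [193 -144; -144 123]
K = P̄·Hᵀ·S⁻¹ = [414/1001 680/1001; -279/1001 64/1001]
x' = x̄ + K·y = [-622/1001, -930/1001]
P' = (I − K·H)·P̄ = [3144/1001 -552/1001; -552/1001 372/1001]

x' = [-622/1001, -930/1001]
P' = [3144/1001 -552/1001; -552/1001 372/1001]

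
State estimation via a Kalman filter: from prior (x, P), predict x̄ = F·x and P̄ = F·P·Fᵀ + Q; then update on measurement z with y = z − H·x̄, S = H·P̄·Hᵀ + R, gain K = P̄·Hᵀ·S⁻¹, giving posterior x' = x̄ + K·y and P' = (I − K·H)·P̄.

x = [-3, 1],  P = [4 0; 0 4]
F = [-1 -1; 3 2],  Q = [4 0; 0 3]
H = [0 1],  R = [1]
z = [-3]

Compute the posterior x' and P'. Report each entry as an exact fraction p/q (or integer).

x̄ = F·x = [2, -7]
P̄ = F·P·Fᵀ + Q = [12 -20; -20 55]
y = z − H·x̄ = [4]
S = H·P̄·Hᵀ + R = [56]
K = P̄·Hᵀ·S⁻¹ = [-5/14; 55/56]
x' = x̄ + K·y = [4/7, -43/14]
P' = (I − K·H)·P̄ = [34/7 -5/14; -5/14 55/56]

x' = [4/7, -43/14]
P' = [34/7 -5/14; -5/14 55/56]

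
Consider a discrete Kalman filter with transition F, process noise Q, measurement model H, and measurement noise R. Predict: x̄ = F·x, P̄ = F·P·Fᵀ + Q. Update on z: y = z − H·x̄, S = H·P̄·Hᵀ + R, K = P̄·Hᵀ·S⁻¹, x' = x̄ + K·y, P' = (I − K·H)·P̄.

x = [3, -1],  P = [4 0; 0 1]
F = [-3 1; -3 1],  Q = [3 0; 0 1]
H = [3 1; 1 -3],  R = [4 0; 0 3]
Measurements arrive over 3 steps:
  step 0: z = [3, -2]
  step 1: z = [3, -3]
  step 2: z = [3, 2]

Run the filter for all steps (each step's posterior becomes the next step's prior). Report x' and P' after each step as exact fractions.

step 0: x̄ = F·x = [-10, -10]
step 0: P̄ = F·P·Fᵀ + Q = [40 37; 37 38]
step 0: y = z − H·x̄ = [43, -22]
step 0: S = H·P̄·Hᵀ + R = [624 -290; -290 163]
step 0: K = P̄·Hᵀ·S⁻¹ = [5001/17612 613/8806; 1957/17612 -2419/8806]
step 0: x' = x̄ + K·y = [19/28, 23/28]
step 0: P' = (I − K·H)·P̄ = [6369/17612 897/17612; 897/17612 5137/17612]
step 1: x̄ = F·x = [-17/14, -17/14]
step 1: P̄ = F·P·Fᵀ + Q = [27478/4403 14269/4403; 14269/4403 18672/4403]
step 1: y = z − H·x̄ = [55/7, -38/7]
step 1: S = H·P̄·Hᵀ + R = [369200/4403 -87734/4403; -87734/4403 123121/4403]
step 1: K = P̄·Hᵀ·S⁻¹ = [2398659/8575748 320767/4287874; 887287/8575748 -1137769/4287874]
step 1: x' = x̄ + K·y = [4950585/8575748, 8911053/8575748]
step 1: P' = (I − K·H)·P̄ = [3070851/8575748 382083/8575748; 382083/8575748 2402899/8575748]
step 2: x̄ = F·x = [-2970351/4287874, -2970351/4287874]
step 2: P̄ = F·P·Fᵀ + Q = [13368826/2143937 6937015/2143937; 6937015/2143937 9080952/2143937]
step 2: y = z − H·x̄ = [12372513/2143937, 1317523/2143937]
step 2: S = H·P̄·Hᵀ + R = [179598224/2143937 -42632498/2143937; -42632498/2143937 59907115/2143937]
step 2: K = P̄·Hᵀ·S⁻¹ = [1166526609/4170682988 156014917/2085341494; 431474701/4170682988 -553309747/2085341494]
step 2: x' = x̄ + K·y = [4034528965/4170682988, -1079213839/4170682988]
step 2: P' = (I − K·H)·P̄ = [1493440881/4170682988 185783793/4170682988; 185783793/4170682988 1168547425/4170682988]

step 0: x' = [19/28, 23/28], P' = [6369/17612 897/17612; 897/17612 5137/17612]
step 1: x' = [4950585/8575748, 8911053/8575748], P' = [3070851/8575748 382083/8575748; 382083/8575748 2402899/8575748]
step 2: x' = [4034528965/4170682988, -1079213839/4170682988], P' = [1493440881/4170682988 185783793/4170682988; 185783793/4170682988 1168547425/4170682988]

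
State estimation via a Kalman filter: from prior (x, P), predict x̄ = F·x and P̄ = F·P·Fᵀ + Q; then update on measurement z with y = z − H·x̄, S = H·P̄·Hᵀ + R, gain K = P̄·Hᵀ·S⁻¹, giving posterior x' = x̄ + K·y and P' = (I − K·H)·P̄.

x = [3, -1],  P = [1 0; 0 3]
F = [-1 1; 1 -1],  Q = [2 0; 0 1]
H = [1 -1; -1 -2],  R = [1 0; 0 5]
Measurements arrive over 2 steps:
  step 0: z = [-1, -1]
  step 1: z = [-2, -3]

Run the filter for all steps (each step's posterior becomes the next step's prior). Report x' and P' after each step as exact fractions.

step 0: x̄ = F·x = [-4, 4]
step 0: P̄ = F·P·Fᵀ + Q = [6 -4; -4 5]
step 0: y = z − H·x̄ = [7, 3]
step 0: S = H·P̄·Hᵀ + R = [20 8; 8 15]
step 0: K = P̄·Hᵀ·S⁻¹ = [67/118 -10/59; -87/236 -12/59]
step 0: x' = x̄ + K·y = [-63/118, 191/236]
step 0: P' = (I − K·H)·P̄ = [39/59 11/118; 11/118 109/236]
step 1: x̄ = F·x = [317/236, -317/236]
step 1: P̄ = F·P·Fᵀ + Q = [693/236 -221/236; -221/236 457/236]
step 1: y = z − H·x̄ = [-553/118, -1025/236]
step 1: S = H·P̄·Hᵀ + R = [457/59 221/118; 221/118 2817/236]
step 1: K = P̄·Hᵀ·S⁻¹ = [2845/5248 -457/2624; -6795/20992 -2049/10496]
step 1: x' = x̄ + K·y = [-1157/2624, 10723/10496]
step 1: P' = (I − K·H)·P̄ = [855/1312 575/5248; 575/5248 9095/20992]

step 0: x' = [-63/118, 191/236], P' = [39/59 11/118; 11/118 109/236]
step 1: x' = [-1157/2624, 10723/10496], P' = [855/1312 575/5248; 575/5248 9095/20992]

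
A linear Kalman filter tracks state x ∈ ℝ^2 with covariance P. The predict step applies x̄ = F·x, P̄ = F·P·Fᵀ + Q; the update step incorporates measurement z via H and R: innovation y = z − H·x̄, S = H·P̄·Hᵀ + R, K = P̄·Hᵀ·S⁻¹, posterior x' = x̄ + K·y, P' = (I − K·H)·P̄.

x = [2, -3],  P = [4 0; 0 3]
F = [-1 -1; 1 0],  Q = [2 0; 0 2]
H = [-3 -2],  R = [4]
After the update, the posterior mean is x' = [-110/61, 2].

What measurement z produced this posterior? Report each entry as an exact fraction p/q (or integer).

z = [2]

x̄ = F·x = [1, 2]
P̄ = F·P·Fᵀ + Q = [9 -4; -4 6]
S = H·P̄·Hᵀ + R = [61]
K = P̄·Hᵀ·S⁻¹ = [-19/61; 0]
x' − x̄ = [-171/61, 0] = K·y
y = (KᵀK)⁻¹·Kᵀ·(x' − x̄) = [9]
z = y + H·x̄ = [9] + [-7] = [2]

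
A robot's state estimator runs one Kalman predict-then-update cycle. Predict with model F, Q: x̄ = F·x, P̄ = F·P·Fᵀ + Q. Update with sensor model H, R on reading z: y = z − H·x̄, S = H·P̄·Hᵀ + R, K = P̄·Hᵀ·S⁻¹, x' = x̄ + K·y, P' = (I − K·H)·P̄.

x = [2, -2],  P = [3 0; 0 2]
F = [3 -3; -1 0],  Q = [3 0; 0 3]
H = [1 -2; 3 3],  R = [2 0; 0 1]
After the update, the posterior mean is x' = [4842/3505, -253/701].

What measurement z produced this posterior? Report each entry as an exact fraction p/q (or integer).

z = [2, 3]

x̄ = F·x = [12, -2]
P̄ = F·P·Fᵀ + Q = [48 -9; -9 6]
S = H·P̄·Hᵀ + R = [110 135; 135 325]
K = P̄·Hᵀ·S⁻¹ = [1131/3505 792/3505; -1122/3505 369/3505]
x' − x̄ = [-37218/3505, 1149/701] = K·y
y = (KᵀK)⁻¹·Kᵀ·(x' − x̄) = [-14, -27]
z = y + H·x̄ = [-14, -27] + [16, 30] = [2, 3]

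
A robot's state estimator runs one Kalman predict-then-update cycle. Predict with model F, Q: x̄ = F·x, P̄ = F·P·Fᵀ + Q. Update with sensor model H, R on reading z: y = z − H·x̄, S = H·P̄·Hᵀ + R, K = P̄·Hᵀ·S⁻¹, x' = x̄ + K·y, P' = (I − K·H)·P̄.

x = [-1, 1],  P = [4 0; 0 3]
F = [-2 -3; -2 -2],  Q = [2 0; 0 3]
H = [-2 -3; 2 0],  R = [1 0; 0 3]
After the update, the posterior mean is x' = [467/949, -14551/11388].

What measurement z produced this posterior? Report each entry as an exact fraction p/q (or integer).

x̄ = F·x = [-1, 0]
P̄ = F·P·Fᵀ + Q = [45 34; 34 31]
S = H·P̄·Hᵀ + R = [868 -384; -384 183]
K = P̄·Hᵀ·S⁻¹ = [-48/949 366/949; -1117/3796 -700/2847]
x' − x̄ = [1416/949, -14551/11388] = K·y
y = (KᵀK)⁻¹·Kᵀ·(x' − x̄) = [1, 4]
z = y + H·x̄ = [1, 4] + [2, -2] = [3, 2]

z = [3, 2]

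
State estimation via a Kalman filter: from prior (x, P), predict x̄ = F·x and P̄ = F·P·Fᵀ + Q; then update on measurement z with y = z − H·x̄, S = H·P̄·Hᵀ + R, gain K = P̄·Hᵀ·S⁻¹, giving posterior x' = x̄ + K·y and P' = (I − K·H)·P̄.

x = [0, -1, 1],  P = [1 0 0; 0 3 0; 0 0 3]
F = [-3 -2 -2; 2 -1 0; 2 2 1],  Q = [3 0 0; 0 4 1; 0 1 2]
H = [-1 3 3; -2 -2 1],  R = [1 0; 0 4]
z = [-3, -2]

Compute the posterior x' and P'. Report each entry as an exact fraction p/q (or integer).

x̄ = F·x = [0, 1, -1]
P̄ = F·P·Fᵀ + Q = [36 0 -24; 0 11 -1; -24 -1 21]
y = z − H·x̄ = [-3, 1]
S = H·P̄·Hᵀ + R = [451 240; 240 313]
K = P̄·Hᵀ·S⁻¹ = [-10764/83563 -17376/83563; 14910/83563 -17573/83563; 9252/83563 11861/83563]
x' = x̄ + K·y = [14916/83563, 21260/83563, -99458/83563]
P' = (I − K·H)·P̄ = [177660/83563 -76728/83563 132360/83563; -76728/83563 67714/83563 -88320/83563; 132360/83563 -88320/83563 135524/83563]

x' = [14916/83563, 21260/83563, -99458/83563]
P' = [177660/83563 -76728/83563 132360/83563; -76728/83563 67714/83563 -88320/83563; 132360/83563 -88320/83563 135524/83563]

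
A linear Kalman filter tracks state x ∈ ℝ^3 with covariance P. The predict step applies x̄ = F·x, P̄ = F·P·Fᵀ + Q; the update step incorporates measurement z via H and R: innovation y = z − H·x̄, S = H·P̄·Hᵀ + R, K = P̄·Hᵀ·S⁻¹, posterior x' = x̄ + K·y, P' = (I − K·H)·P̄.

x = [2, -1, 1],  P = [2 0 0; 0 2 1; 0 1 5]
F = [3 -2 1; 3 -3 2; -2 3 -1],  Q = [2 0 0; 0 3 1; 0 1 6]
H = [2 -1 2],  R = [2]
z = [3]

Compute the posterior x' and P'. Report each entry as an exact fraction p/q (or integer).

x̄ = F·x = [9, 11, -8]
P̄ = F·P·Fᵀ + Q = [29 33 -24; 33 47 -30; -24 -30 31]
y = z − H·x̄ = [12]
S = H·P̄·Hᵀ + R = [85]
K = P̄·Hᵀ·S⁻¹ = [-23/85; -41/85; 44/85]
x' = x̄ + K·y = [489/85, 443/85, -152/85]
P' = (I − K·H)·P̄ = [1936/85 1862/85 -1028/85; 1862/85 2314/85 -746/85; -1028/85 -746/85 699/85]

x' = [489/85, 443/85, -152/85]
P' = [1936/85 1862/85 -1028/85; 1862/85 2314/85 -746/85; -1028/85 -746/85 699/85]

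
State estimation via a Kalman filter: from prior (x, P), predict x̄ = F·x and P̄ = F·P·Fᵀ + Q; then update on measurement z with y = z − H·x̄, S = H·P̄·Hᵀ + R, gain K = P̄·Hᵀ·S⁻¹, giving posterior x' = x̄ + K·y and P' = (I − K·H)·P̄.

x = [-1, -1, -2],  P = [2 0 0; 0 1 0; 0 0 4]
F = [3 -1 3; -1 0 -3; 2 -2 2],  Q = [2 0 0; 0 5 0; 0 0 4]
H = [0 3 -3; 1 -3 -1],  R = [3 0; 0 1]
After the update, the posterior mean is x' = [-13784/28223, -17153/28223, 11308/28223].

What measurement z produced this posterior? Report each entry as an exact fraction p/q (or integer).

z = [-3, 1]

x̄ = F·x = [-8, 7, -4]
P̄ = F·P·Fᵀ + Q = [57 -42 38; -42 43 -28; 38 -28 32]
S = H·P̄·Hᵀ + R = [1182 -699; -699 485]
K = P̄·Hᵀ·S⁻¹ = [-5015/28223 1210/28223; 1116/28223 -6713/28223; -8130/28223 -6480/28223]
x' − x̄ = [212000/28223, -214714/28223, 124200/28223] = K·y
y = (KᵀK)⁻¹·Kᵀ·(x' − x̄) = [-36, 26]
z = y + H·x̄ = [-36, 26] + [33, -25] = [-3, 1]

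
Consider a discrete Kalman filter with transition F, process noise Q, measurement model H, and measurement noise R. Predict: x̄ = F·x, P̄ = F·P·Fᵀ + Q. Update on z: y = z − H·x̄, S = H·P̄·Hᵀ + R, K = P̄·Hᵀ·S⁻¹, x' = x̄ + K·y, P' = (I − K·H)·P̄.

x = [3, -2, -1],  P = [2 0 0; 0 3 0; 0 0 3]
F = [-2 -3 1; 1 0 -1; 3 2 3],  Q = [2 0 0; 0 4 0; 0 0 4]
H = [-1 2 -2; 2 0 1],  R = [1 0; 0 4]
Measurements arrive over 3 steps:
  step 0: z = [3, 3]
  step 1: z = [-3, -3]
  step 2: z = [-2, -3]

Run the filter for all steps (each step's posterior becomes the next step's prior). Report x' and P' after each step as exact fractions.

step 0: x' = [10775/23588, 21877/5897, 23397/11794], P' = [102703/23588 -22280/5897 -71745/11794; -22280/5897 32836/5897 43708/5897; -71745/11794 43708/5897 63219/5897]
step 1: x' = [-2632305538/559101197, 733598595/559101197, 2921371713/559101197], P' = [2013611166/559101197 -1569784420/559101197 -2632109404/559101197; -1569784420/559101197 2217959444/559101197 2959354484/559101197; -2632109404/559101197 2959354484/559101197 4398788972/559101197]
step 2: x' = [1698691747120/4556167114043, -9343290496495/4556167114043, -5955181967013/4556167114043], P' = [15678528041874/4556167114043 -12071172391484/4556167114043 -20339205054868/4556167114043; -12071172391484/4556167114043 17364031200268/4556167114043 23021715818668/4556167114043; -20339205054868/4556167114043 23021715818668/4556167114043 34160367250364/4556167114043]

step 0: x̄ = F·x = [-1, 4, 2]
step 0: P̄ = F·P·Fᵀ + Q = [40 -7 -21; -7 9 -3; -21 -3 61]
step 0: y = z − H·x̄ = [-2, 3]
step 0: S = H·P̄·Hᵀ + R = [289 -131; -131 141]
step 0: K = P̄·Hᵀ·S⁻¹ = [6037/23588 15479/23588; 536/5897 -213/5897; -6299/11794 -4263/11794]
step 0: x' = x̄ + K·y = [10775/23588, 21877/5897, 23397/11794]
step 0: P' = (I − K·H)·P̄ = [102703/23588 -22280/5897 -71745/11794; -22280/5897 32836/5897 43708/5897; -71745/11794 43708/5897 63219/5897]
step 1: x̄ = F·x = [-59320/5897, -36019/23588, 347723/23588]
step 1: P̄ = F·P·Fᵀ + Q = [87122/5897 -24224/5897 -70112/5897; -24224/5897 736911/23588 -978423/23588; -70112/5897 -978423/23588 2265663/23588]
step 1: y = z − H·x̄ = [114860/5897, 56073/23588]
step 1: S = H·P̄·Hᵀ + R = [4868887/5897 -1542623/5897; -1542623/5897 2632175/23588]
step 1: K = P̄·Hᵀ·S⁻¹ = [111038802/559101197 348778232/559101197; 86994340/559101197 -45053589/559101197; -246759572/559101197 -216357459/559101197]
step 1: x' = x̄ + K·y = [-2632305538/559101197, 733598595/559101197, 2921371713/559101197]
step 1: P' = (I − K·H)·P̄ = [2013611166/559101197 -1569784420/559101197 -2632109404/559101197; -1569784420/559101197 2217959444/559101197 2959354484/559101197; -2632109404/559101197 2959354484/559101197 4398788972/559101197]
step 2: x̄ = F·x = [5985187004/559101197, -5553677251/559101197, 2334395715/559101197]
step 2: P̄ = F·P·Fᵀ + Q = [7467968698/559101197 -2734922804/559101197 -4605012460/559101197; -2734922804/559101197 13913023734/559101197 -16213811226/559101197; -4605012460/559101197 -16213811226/559101197 38116715302/559101197]
step 2: y = z − H·x̄ = [20643130542/559101197, -15982073314/559101197]
step 2: S = H·P̄·Hᵀ + R = [338376157223/559101197 -111511619368/559101197; -111511619368/559101197 51804945042/559101197]
step 2: K = P̄·Hᵀ·S⁻¹ = [857537284894/4556167114043 2754462757220/4556167114043; 755803154684/4556167114043 -280157241075/4556167114043; -1938097808524/4556167114043 -1629510714843/4556167114043]
step 2: x' = x̄ + K·y = [1698691747120/4556167114043, -9343290496495/4556167114043, -5955181967013/4556167114043]
step 2: P' = (I − K·H)·P̄ = [15678528041874/4556167114043 -12071172391484/4556167114043 -20339205054868/4556167114043; -12071172391484/4556167114043 17364031200268/4556167114043 23021715818668/4556167114043; -20339205054868/4556167114043 23021715818668/4556167114043 34160367250364/4556167114043]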